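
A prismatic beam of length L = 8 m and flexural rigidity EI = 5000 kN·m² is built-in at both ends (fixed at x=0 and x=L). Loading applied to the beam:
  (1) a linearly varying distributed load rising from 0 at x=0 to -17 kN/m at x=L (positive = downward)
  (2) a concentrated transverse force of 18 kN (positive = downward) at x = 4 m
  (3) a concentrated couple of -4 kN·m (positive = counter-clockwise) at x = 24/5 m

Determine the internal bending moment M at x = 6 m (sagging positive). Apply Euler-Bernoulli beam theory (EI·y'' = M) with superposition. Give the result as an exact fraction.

M(6) = -1301/150 kN·m

Load 1 — triangular load w₀=-17 kN/m (0→w₀ over full span):
  M_1 = 3w₀Lx/20 - w₀L²/30 - w₀x³/(6L) = 3·(-17)·8·6/20 - (-17)·8²/30 - (-17)·6³/(6·8) = -289/30 kN·m
Load 2 — point force P=18 kN at a=4 m (b=L-a=4):
  M_2 = Pa²(a+3b)(L-x)/L³ - Pa²b/L²  [x>a] = 18·4²·(4+3·4)·(8-6)/8³ - 18·4²·4/8² = 0 kN·m
Load 3 — applied couple M₀=-4 kN·m at a=24/5 m (b=L-a=16/5):
  M_3 = R_Ax - M_A - M₀  [x>a] with R_A=-18/25, M_A=-32/25 = (-18/25)·6 - (-32/25) - (-4) = 24/25 kN·m
Superposition: M = Σ M_i = -1301/150 kN·m ≈ -8.673333 kN·m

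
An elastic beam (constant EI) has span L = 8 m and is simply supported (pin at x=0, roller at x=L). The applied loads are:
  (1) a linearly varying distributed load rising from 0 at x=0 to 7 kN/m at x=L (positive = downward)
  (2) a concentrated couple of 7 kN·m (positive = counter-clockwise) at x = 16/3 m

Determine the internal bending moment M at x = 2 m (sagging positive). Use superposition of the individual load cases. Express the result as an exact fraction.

Load 1 — triangular load w₀=7 kN/m (0→w₀ over full span):
  M_1 = w₀Lx/6 - w₀x³/(6L) = 7·8·2/6 - 7·2³/(6·8) = 35/2 kN·m
Load 2 — applied couple M₀=7 kN·m at a=16/3 m (b=L-a=8/3):
  M_2 = M₀x/L  [x≤a] = 7·2/8 = 7/4 kN·m
Superposition: M = Σ M_i = 77/4 kN·m ≈ 19.250000 kN·m

M(2) = 77/4 kN·m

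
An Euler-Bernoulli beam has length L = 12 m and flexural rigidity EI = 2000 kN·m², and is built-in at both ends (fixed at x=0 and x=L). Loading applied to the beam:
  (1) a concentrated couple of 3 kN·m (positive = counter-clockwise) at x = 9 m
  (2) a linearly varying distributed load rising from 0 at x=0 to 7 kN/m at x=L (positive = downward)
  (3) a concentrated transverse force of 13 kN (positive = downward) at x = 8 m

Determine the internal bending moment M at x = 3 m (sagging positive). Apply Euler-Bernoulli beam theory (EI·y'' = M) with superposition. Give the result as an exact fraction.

Load 1 — applied couple M₀=3 kN·m at a=9 m (b=L-a=3):
  M_1 = R_Ax - M_A  [x≤a] with R_A=9/32, M_A=15/16 = (9/32)·3 - (15/16) = -3/32 kN·m
Load 2 — triangular load w₀=7 kN/m (0→w₀ over full span):
  M_2 = 3w₀Lx/20 - w₀L²/30 - w₀x³/(6L) = 3·7·12·3/20 - 7·12²/30 - 7·3³/(6·12) = 63/40 kN·m
Load 3 — point force P=13 kN at a=8 m (b=L-a=4):
  M_3 = Pb²(3a+b)x/L³ - Pab²/L²  [x≤a] = 13·4²·(3·8+4)·3/12³ - 13·8·4²/12² = -13/9 kN·m
Superposition: M = Σ M_i = 53/1440 kN·m ≈ 0.036806 kN·m

M(3) = 53/1440 kN·m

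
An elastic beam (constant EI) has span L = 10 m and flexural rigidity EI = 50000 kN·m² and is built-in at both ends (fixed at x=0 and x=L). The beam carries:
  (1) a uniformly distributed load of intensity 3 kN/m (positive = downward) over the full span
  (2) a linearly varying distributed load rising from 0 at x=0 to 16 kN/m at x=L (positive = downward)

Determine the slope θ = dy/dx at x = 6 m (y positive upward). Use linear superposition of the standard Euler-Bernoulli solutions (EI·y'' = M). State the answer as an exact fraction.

Load 1 — uniform load w=3 kN/m over full span:
  θ_1 = -wx(L-x)(L-2x)/(12EI) = -3·6·(10-6)·(10-2·6)/(12·50000) = 3/12500 rad
Load 2 — triangular load w₀=16 kN/m (0→w₀ over full span):
  θ_2 = -w₀(2x(L-x)(L-2x)(x+2L)+x²(L-x)²)/(120LEI) = -16·(2·6·(10-6)·(10-2·6)·(6+2·10)+6²·(10-6)²)/(120·10·50000) = 8/15625 rad
Superposition: θ = Σ θ_i = 47/62500 rad ≈ 0.000752 rad

θ(6) = 47/62500 rad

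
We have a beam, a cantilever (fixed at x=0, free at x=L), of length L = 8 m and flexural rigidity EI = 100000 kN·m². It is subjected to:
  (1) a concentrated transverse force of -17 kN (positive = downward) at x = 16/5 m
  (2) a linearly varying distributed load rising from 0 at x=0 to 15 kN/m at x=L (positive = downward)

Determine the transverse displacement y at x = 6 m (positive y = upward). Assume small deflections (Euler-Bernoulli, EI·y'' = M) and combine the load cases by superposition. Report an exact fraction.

Load 1 — point force P=-17 kN at a=16/5 m (b=L-a=24/5):
  y_1 = -Pa²(3x-a)/(6EI)  [x>a] = -(-17)·(16/5)²·(3·6-(16/5))/(6·100000) = 5032/1171875 m
Load 2 — triangular load w₀=15 kN/m (0→w₀ over full span):
  y_2 = (w₀Lx³/12-w₀L²x²/6-w₀x⁵/(120L))/EI = (15·8·6³/12-15·8²·6²/6-15·6⁵/(120·8))/100000 = -7443/200000 m
Superposition: y = Σ y_i = -2469077/75000000 m ≈ -0.032921 m

y(6) = -2469077/75000000 m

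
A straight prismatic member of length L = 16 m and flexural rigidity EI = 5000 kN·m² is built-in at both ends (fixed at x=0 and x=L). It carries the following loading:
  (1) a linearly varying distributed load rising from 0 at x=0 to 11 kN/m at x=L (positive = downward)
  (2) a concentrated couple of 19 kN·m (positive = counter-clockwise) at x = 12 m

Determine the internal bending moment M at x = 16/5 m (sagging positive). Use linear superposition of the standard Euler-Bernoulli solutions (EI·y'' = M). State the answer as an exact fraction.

Load 1 — triangular load w₀=11 kN/m (0→w₀ over full span):
  M_1 = 3w₀Lx/20 - w₀L²/30 - w₀x³/(6L) = 3·11·16·(16/5)/20 - 11·16²/30 - 11·(16/5)³/(6·16) = -4928/375 kN·m
Load 2 — applied couple M₀=19 kN·m at a=12 m (b=L-a=4):
  M_2 = R_Ax - M_A  [x≤a] with R_A=171/128, M_A=95/16 = (171/128)·(16/5) - (95/16) = -133/80 kN·m
Superposition: M = Σ M_i = -88823/6000 kN·m ≈ -14.803833 kN·m

M(16/5) = -88823/6000 kN·m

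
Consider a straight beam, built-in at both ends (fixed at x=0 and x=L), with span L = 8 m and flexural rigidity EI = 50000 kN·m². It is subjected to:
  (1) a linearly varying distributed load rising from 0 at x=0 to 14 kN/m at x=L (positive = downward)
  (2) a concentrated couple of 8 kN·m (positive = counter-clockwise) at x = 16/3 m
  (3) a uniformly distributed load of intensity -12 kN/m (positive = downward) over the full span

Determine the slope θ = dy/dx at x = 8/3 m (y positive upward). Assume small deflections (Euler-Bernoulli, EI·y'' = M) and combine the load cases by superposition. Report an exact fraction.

θ(8/3) = 908/3796875 rad

Load 1 — triangular load w₀=14 kN/m (0→w₀ over full span):
  θ_1 = -w₀(2x(L-x)(L-2x)(x+2L)+x²(L-x)²)/(120LEI) = -14·(2·(8/3)·(8-(8/3))·(8-2·(8/3))·((8/3)+2·8)+(8/3)²·(8-(8/3))²)/(120·8·50000) = -1792/3796875 rad
Load 2 — applied couple M₀=8 kN·m at a=16/3 m (b=L-a=8/3):
  θ_2 = (R_Ax²/2 - M_Ax)/EI  [x≤a] with R_A=4/3, M_A=8/3 = ((4/3)·(8/3)²/2 - (8/3)·(8/3))/50000 = -4/84375 rad
Load 3 — uniform load w=-12 kN/m over full span:
  θ_3 = -wx(L-x)(L-2x)/(12EI) = -(-12)·(8/3)·(8-(8/3))·(8-2·(8/3))/(12·50000) = 64/84375 rad
Superposition: θ = Σ θ_i = 908/3796875 rad ≈ 0.000239 rad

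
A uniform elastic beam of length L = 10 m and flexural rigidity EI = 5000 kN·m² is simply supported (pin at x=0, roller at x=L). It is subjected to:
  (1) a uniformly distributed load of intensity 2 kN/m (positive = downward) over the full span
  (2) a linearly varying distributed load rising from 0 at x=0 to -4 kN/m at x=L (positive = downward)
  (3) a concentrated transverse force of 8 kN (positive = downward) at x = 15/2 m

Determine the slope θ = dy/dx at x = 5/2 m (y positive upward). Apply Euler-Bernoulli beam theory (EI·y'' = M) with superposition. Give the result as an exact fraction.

Load 1 — uniform load w=2 kN/m over full span:
  θ_1 = -w(L³-6Lx²+4x³)/(24EI) = -2·(10³-6·10·(5/2)²+4·(5/2)³)/(24·5000) = -11/960 rad
Load 2 — triangular load w₀=-4 kN/m (0→w₀ over full span):
  θ_2 = -w₀(7L⁴-30L²x²+15x⁴)/(360LEI) = -(-4)·(7·10⁴-30·10²·(5/2)²+15·(5/2)⁴)/(360·10·5000) = 1327/115200 rad
Load 3 — point force P=8 kN at a=15/2 m (b=L-a=5/2):
  θ_3 = -Pb(L²-b²-3x²)/(6LEI)  [x≤a] = -8·(5/2)·(10²-(5/2)²-3·(5/2)²)/(6·10·5000) = -1/200 rad
Superposition: θ = Σ θ_i = -569/115200 rad ≈ -0.004939 rad

θ(5/2) = -569/115200 rad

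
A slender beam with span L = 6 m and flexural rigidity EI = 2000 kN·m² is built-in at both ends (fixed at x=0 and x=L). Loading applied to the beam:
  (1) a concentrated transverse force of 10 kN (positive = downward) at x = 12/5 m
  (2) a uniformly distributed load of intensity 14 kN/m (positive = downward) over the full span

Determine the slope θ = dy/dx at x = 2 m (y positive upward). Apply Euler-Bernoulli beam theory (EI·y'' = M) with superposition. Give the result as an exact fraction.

θ(2) = -431/37500 rad

Load 1 — point force P=10 kN at a=12/5 m (b=L-a=18/5):
  θ_1 = -Pb²x(2aL-(3a+b)x)/(2L³EI)  [x≤a] = -10·(18/5)²·2·(2·(12/5)·6-(3·(12/5)+(18/5))·2)/(2·6³·2000) = -27/12500 rad
Load 2 — uniform load w=14 kN/m over full span:
  θ_2 = -wx(L-x)(L-2x)/(12EI) = -14·2·(6-2)·(6-2·2)/(12·2000) = -7/750 rad
Superposition: θ = Σ θ_i = -431/37500 rad ≈ -0.011493 rad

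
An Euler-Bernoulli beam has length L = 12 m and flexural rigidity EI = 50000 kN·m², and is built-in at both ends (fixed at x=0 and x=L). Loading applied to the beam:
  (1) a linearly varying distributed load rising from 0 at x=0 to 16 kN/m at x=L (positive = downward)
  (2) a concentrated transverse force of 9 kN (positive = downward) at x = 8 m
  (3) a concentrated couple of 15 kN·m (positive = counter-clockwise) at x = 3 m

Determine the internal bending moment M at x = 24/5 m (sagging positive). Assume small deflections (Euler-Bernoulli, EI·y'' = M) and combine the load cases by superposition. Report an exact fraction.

M(24/5) = 69253/2000 kN·m

Load 1 — triangular load w₀=16 kN/m (0→w₀ over full span):
  M_1 = 3w₀Lx/20 - w₀L²/30 - w₀x³/(6L) = 3·16·12·(24/5)/20 - 16·12²/30 - 16·(24/5)³/(6·12) = 4608/125 kN·m
Load 2 — point force P=9 kN at a=8 m (b=L-a=4):
  M_2 = Pb²(3a+b)x/L³ - Pab²/L²  [x≤a] = 9·4²·(3·8+4)·(24/5)/12³ - 9·8·4²/12² = 16/5 kN·m
Load 3 — applied couple M₀=15 kN·m at a=3 m (b=L-a=9):
  M_3 = R_Ax - M_A - M₀  [x>a] with R_A=45/32, M_A=-45/16 = (45/32)·(24/5) - (-45/16) - 15 = -87/16 kN·m
Superposition: M = Σ M_i = 69253/2000 kN·m ≈ 34.626500 kN·m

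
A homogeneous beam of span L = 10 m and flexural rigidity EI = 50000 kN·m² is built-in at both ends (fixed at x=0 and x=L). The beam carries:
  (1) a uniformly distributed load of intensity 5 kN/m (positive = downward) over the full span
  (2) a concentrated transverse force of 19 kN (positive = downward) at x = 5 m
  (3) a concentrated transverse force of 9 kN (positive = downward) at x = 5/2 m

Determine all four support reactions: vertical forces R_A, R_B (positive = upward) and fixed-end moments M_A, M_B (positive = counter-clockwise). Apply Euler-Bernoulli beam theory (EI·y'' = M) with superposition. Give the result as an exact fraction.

R_A = 1347/32 kN, M_A = 7495/96 kN·m, R_B = 1149/32 kN, M_B = -6685/96 kN·m

Load 1 — uniform load w=5 kN/m over full span:
  R_A = wL/2 = 5·10/2 = 25 kN
  M_A = wL²/12 = 5·10²/12 = 125/3 kN·m
  R_B = wL/2 = 5·10/2 = 25 kN
  M_B = -wL²/12 = -5·10²/12 = -125/3 kN·m
Load 2 — point force P=19 kN at a=5 m (b=L-a=5):
  R_A = Pb²(3a+b)/L³ = 19·5²·(3·5+5)/10³ = 19/2 kN
  M_A = Pab²/L² = 19·5·5²/10² = 95/4 kN·m
  R_B = Pa²(a+3b)/L³ = 19·5²·(5+3·5)/10³ = 19/2 kN
  M_B = -Pa²b/L² = -19·5²·5/10² = -95/4 kN·m
Load 3 — point force P=9 kN at a=5/2 m (b=L-a=15/2):
  R_A = Pb²(3a+b)/L³ = 9·(15/2)²·(3·(5/2)+(15/2))/10³ = 243/32 kN
  M_A = Pab²/L² = 9·(5/2)·(15/2)²/10² = 405/32 kN·m
  R_B = Pa²(a+3b)/L³ = 9·(5/2)²·((5/2)+3·(15/2))/10³ = 45/32 kN
  M_B = -Pa²b/L² = -9·(5/2)²·(15/2)/10² = -135/32 kN·m
Superposition: R_A = 1347/32 kN, M_A = 7495/96 kN·m, R_B = 1149/32 kN, M_B = -6685/96 kN·m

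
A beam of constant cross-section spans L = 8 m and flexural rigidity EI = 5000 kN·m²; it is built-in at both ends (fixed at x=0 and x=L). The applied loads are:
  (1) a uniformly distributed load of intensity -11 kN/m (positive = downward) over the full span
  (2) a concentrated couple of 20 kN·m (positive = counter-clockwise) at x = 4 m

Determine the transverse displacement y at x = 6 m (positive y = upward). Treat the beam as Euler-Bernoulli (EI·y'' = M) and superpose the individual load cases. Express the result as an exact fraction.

Load 1 — uniform load w=-11 kN/m over full span:
  y_1 = -wx²(L-x)²/(24EI) = -(-11)·6²·(8-6)²/(24·5000) = 33/2500 m
Load 2 — applied couple M₀=20 kN·m at a=4 m (b=L-a=4):
  y_2 = (R_Ax³/6 - M_Ax²/2 - M₀(x-a)²/2)/EI  [x>a] with R_A=15/4, M_A=5 = ((15/4)·6³/6 - 5·6²/2 - 20·(6-4)²/2)/5000 = 1/1000 m
Superposition: y = Σ y_i = 71/5000 m ≈ 0.014200 m

y(6) = 71/5000 m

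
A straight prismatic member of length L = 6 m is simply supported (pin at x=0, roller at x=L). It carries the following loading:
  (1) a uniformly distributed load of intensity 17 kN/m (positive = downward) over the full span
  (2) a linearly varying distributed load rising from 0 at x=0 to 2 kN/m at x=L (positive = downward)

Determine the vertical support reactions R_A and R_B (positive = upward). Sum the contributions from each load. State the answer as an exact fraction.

R_A = 53 kN, R_B = 55 kN

Load 1 — uniform load w=17 kN/m over full span:
  R_A = wL/2 = 17·6/2 = 51 kN
  R_B = wL/2 = 17·6/2 = 51 kN
Load 2 — triangular load w₀=2 kN/m (0→w₀ over full span):
  R_A = w₀L/6 = 2·6/6 = 2 kN
  R_B = w₀L/3 = 2·6/3 = 4 kN
Superposition: R_A = 53 kN, R_B = 55 kN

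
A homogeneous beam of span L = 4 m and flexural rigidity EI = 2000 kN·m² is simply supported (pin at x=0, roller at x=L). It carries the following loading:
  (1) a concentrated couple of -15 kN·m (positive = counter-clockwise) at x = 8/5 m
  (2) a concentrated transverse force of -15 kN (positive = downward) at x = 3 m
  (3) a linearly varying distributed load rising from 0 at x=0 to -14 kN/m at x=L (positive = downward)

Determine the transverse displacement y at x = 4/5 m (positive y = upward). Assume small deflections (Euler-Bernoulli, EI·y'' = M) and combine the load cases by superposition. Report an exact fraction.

y(4/5) = 1816021/187500000 m

Load 1 — applied couple M₀=-15 kN·m at a=8/5 m (b=L-a=12/5):
  y_1 = (M₀x³/(6L)+C₁x)/EI  [x≤a] with C₁=M₀(3b²-L²)/(6L)=-4/5 = ((-15)·(4/5)³/(6·4)+(-4/5)·(4/5))/2000 = -3/6250 m
Load 2 — point force P=-15 kN at a=3 m (b=L-a=1):
  y_2 = -Pbx(L²-b²-x²)/(6LEI)  [x≤a] = -(-15)·1·(4/5)·(4²-1²-(4/5)²)/(6·4·2000) = 359/100000 m
Load 3 — triangular load w₀=-14 kN/m (0→w₀ over full span):
  y_3 = -w₀x(7L⁴-10L²x²+3x⁴)/(360LEI) = -(-14)·(4/5)·(7·4⁴-10·4²·(4/5)²+3·(4/5)⁴)/(360·4·2000) = 38528/5859375 m
Superposition: y = Σ y_i = 1816021/187500000 m ≈ 0.009685 m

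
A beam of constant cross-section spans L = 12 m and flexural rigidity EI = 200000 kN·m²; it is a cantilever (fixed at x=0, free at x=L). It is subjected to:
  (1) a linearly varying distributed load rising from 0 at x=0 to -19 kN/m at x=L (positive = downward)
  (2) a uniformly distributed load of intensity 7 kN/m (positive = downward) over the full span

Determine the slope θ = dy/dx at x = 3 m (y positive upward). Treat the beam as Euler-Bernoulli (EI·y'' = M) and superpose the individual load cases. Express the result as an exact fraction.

θ(3) = 34011/6400000 rad

Load 1 — triangular load w₀=-19 kN/m (0→w₀ over full span):
  θ_1 = (w₀Lx²/4-w₀L²x/3-w₀x⁴/(24L))/EI = ((-19)·12·3²/4-(-19)·12²·3/3-(-19)·3⁴/(24·12))/200000 = 71307/6400000 rad
Load 2 — uniform load w=7 kN/m over full span:
  θ_2 = -wx(x²-3Lx+3L²)/(6EI) = -7·3·(3²-3·12·3+3·12²)/(6·200000) = -2331/400000 rad
Superposition: θ = Σ θ_i = 34011/6400000 rad ≈ 0.005314 rad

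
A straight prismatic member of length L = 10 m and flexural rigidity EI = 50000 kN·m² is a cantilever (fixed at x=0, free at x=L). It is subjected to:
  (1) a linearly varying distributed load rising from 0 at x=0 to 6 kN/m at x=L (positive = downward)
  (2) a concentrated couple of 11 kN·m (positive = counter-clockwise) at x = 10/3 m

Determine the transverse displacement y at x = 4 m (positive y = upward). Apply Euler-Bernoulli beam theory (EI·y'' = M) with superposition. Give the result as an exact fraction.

y(4) = -134951/5625000 m

Load 1 — triangular load w₀=6 kN/m (0→w₀ over full span):
  y_1 = (w₀Lx³/12-w₀L²x²/6-w₀x⁵/(120L))/EI = (6·10·4³/12-6·10²·4²/6-6·4⁵/(120·10))/50000 = -2008/78125 m
Load 2 — applied couple M₀=11 kN·m at a=10/3 m (b=L-a=20/3):
  y_2 = M₀a(2x-a)/(2EI)  [x>a] = 11·(10/3)·(2·4-(10/3))/(2·50000) = 77/45000 m
Superposition: y = Σ y_i = -134951/5625000 m ≈ -0.023991 m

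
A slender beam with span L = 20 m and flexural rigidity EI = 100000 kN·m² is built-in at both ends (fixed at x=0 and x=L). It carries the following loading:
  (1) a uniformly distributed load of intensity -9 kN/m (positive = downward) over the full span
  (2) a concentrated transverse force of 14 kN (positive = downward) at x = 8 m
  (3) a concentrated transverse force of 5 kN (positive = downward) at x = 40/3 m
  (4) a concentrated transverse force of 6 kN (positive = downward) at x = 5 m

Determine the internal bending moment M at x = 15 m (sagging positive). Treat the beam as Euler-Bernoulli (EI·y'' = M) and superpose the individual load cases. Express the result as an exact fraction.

M(15) = -399317/10800 kN·m

Load 1 — uniform load w=-9 kN/m over full span:
  M_1 = wLx/2 - wL²/12 - wx²/2 = (-9)·20·15/2 - (-9)·20²/12 - (-9)·15²/2 = -75/2 kN·m
Load 2 — point force P=14 kN at a=8 m (b=L-a=12):
  M_2 = Pa²(a+3b)(L-x)/L³ - Pa²b/L²  [x>a] = 14·8²·(8+3·12)·(20-15)/20³ - 14·8²·12/20² = -56/25 kN·m
Load 3 — point force P=5 kN at a=40/3 m (b=L-a=20/3):
  M_3 = Pa²(a+3b)(L-x)/L³ - Pa²b/L²  [x>a] = 5·(40/3)²·((40/3)+3·(20/3))·(20-15)/20³ - 5·(40/3)²·(20/3)/20² = 100/27 kN·m
Load 4 — point force P=6 kN at a=5 m (b=L-a=15):
  M_4 = Pa²(a+3b)(L-x)/L³ - Pa²b/L²  [x>a] = 6·5²·(5+3·15)·(20-15)/20³ - 6·5²·15/20² = -15/16 kN·m
Superposition: M = Σ M_i = -399317/10800 kN·m ≈ -36.973796 kN·m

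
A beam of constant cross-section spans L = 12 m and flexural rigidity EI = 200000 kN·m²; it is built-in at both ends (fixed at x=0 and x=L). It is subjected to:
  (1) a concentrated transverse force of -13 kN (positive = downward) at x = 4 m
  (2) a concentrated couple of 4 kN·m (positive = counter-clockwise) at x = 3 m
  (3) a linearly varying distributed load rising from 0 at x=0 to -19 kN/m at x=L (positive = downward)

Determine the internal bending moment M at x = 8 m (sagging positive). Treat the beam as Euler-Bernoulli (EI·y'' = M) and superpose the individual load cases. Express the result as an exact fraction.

Load 1 — point force P=-13 kN at a=4 m (b=L-a=8):
  M_1 = Pa²(a+3b)(L-x)/L³ - Pa²b/L²  [x>a] = (-13)·4²·(4+3·8)·(12-8)/12³ - (-13)·4²·8/12² = -52/27 kN·m
Load 2 — applied couple M₀=4 kN·m at a=3 m (b=L-a=9):
  M_2 = R_Ax - M_A - M₀  [x>a] with R_A=3/8, M_A=-3/4 = (3/8)·8 - (-3/4) - 4 = -1/4 kN·m
Load 3 — triangular load w₀=-19 kN/m (0→w₀ over full span):
  M_3 = 3w₀Lx/20 - w₀L²/30 - w₀x³/(6L) = 3·(-19)·12·8/20 - (-19)·12²/30 - (-19)·8³/(6·12) = -2128/45 kN·m
Superposition: M = Σ M_i = -26711/540 kN·m ≈ -49.464815 kN·m

M(8) = -26711/540 kN·m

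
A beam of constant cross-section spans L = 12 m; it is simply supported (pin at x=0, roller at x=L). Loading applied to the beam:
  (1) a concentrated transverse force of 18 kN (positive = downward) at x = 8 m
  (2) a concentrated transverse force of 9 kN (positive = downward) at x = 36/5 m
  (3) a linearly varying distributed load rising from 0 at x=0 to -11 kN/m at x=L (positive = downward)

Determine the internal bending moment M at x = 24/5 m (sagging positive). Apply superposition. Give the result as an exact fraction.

M(24/5) = -5328/125 kN·m

Load 1 — point force P=18 kN at a=8 m (b=L-a=4):
  M_1 = Pbx/L  [x≤a] = 18·4·(24/5)/12 = 144/5 kN·m
Load 2 — point force P=9 kN at a=36/5 m (b=L-a=24/5):
  M_2 = Pbx/L  [x≤a] = 9·(24/5)·(24/5)/12 = 432/25 kN·m
Load 3 — triangular load w₀=-11 kN/m (0→w₀ over full span):
  M_3 = w₀Lx/6 - w₀x³/(6L) = (-11)·12·(24/5)/6 - (-11)·(24/5)³/(6·12) = -11088/125 kN·m
Superposition: M = Σ M_i = -5328/125 kN·m ≈ -42.624000 kN·m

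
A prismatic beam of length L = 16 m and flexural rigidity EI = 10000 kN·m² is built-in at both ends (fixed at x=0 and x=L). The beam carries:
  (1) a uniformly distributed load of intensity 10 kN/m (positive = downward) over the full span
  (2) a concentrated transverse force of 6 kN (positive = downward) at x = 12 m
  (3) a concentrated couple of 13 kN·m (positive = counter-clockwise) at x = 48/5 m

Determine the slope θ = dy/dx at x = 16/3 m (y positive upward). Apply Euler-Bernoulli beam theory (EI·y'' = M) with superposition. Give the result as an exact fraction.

θ(16/3) = -34052/1265625 rad

Load 1 — uniform load w=10 kN/m over full span:
  θ_1 = -wx(L-x)(L-2x)/(12EI) = -10·(16/3)·(16-(16/3))·(16-2·(16/3))/(12·10000) = -256/10125 rad
Load 2 — point force P=6 kN at a=12 m (b=L-a=4):
  θ_2 = -Pb²x(2aL-(3a+b)x)/(2L³EI)  [x≤a] = -6·4²·(16/3)·(2·12·16-(3·12+4)·(16/3))/(2·16³·10000) = -2/1875 rad
Load 3 — applied couple M₀=13 kN·m at a=48/5 m (b=L-a=32/5):
  θ_3 = (R_Ax²/2 - M_Ax)/EI  [x≤a] with R_A=117/100, M_A=104/25 = ((117/100)·(16/3)²/2 - (104/25)·(16/3))/10000 = -26/46875 rad
Superposition: θ = Σ θ_i = -34052/1265625 rad ≈ -0.026905 rad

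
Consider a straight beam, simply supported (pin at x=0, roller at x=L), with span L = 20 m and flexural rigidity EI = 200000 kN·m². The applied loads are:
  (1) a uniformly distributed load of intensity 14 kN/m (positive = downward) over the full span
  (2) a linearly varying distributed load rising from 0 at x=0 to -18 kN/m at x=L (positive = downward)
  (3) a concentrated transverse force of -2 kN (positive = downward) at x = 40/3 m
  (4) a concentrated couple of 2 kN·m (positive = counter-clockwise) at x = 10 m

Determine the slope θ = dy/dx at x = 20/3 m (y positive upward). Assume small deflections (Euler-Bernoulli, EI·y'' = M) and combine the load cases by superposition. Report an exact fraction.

θ(20/3) = -3677/1080000 rad

Load 1 — uniform load w=14 kN/m over full span:
  θ_1 = -w(L³-6Lx²+4x³)/(24EI) = -14·(20³-6·20·(20/3)²+4·(20/3)³)/(24·200000) = -91/8100 rad
Load 2 — triangular load w₀=-18 kN/m (0→w₀ over full span):
  θ_2 = -w₀(7L⁴-30L²x²+15x⁴)/(360LEI) = -(-18)·(7·20⁴-30·20²·(20/3)²+15·(20/3)⁴)/(360·20·200000) = 26/3375 rad
Load 3 — point force P=-2 kN at a=40/3 m (b=L-a=20/3):
  θ_3 = -Pb(L²-b²-3x²)/(6LEI)  [x≤a] = -(-2)·(20/3)·(20²-(20/3)²-3·(20/3)²)/(6·20·200000) = 1/8100 rad
Load 4 — applied couple M₀=2 kN·m at a=10 m (b=L-a=10):
  θ_4 = (M₀x²/(2L)+C₁)/EI  [x≤a] with C₁=M₀(3b²-L²)/(6L)=-5/3 = (2·(20/3)²/(2·20)+(-5/3))/200000 = 1/360000 rad
Superposition: θ = Σ θ_i = -3677/1080000 rad ≈ -0.003405 rad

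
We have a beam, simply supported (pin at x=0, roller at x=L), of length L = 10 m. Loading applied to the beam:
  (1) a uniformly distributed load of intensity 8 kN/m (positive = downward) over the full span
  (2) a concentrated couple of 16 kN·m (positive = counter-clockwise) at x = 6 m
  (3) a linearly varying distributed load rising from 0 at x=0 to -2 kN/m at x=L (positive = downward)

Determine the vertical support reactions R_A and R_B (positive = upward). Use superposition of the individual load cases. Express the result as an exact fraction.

R_A = 574/15 kN, R_B = 476/15 kN

Load 1 — uniform load w=8 kN/m over full span:
  R_A = wL/2 = 8·10/2 = 40 kN
  R_B = wL/2 = 8·10/2 = 40 kN
Load 2 — applied couple M₀=16 kN·m at a=6 m (b=L-a=4):
  R_A = M₀/L = 16/10 = 8/5 kN
  R_B = -M₀/L = -16/10 = -8/5 kN
Load 3 — triangular load w₀=-2 kN/m (0→w₀ over full span):
  R_A = w₀L/6 = (-2)·10/6 = -10/3 kN
  R_B = w₀L/3 = (-2)·10/3 = -20/3 kN
Superposition: R_A = 574/15 kN, R_B = 476/15 kN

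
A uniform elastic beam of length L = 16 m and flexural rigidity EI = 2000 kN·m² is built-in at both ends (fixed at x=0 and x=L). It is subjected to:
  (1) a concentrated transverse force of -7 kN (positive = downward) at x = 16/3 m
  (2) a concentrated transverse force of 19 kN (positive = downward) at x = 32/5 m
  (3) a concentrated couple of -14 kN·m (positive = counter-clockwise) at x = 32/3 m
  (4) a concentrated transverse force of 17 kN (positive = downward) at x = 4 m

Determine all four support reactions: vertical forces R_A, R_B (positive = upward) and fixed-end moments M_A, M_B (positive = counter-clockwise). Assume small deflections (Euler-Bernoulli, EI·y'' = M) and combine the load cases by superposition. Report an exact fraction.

Load 1 — point force P=-7 kN at a=16/3 m (b=L-a=32/3):
  R_A = Pb²(3a+b)/L³ = (-7)·(32/3)²·(3·(16/3)+(32/3))/16³ = -140/27 kN
  M_A = Pab²/L² = (-7)·(16/3)·(32/3)²/16² = -448/27 kN·m
  R_B = Pa²(a+3b)/L³ = (-7)·(16/3)²·((16/3)+3·(32/3))/16³ = -49/27 kN
  M_B = -Pa²b/L² = -(-7)·(16/3)²·(32/3)/16² = 224/27 kN·m
Load 2 — point force P=19 kN at a=32/5 m (b=L-a=48/5):
  R_A = Pb²(3a+b)/L³ = 19·(48/5)²·(3·(32/5)+(48/5))/16³ = 1539/125 kN
  M_A = Pab²/L² = 19·(32/5)·(48/5)²/16² = 5472/125 kN·m
  R_B = Pa²(a+3b)/L³ = 19·(32/5)²·((32/5)+3·(48/5))/16³ = 836/125 kN
  M_B = -Pa²b/L² = -19·(32/5)²·(48/5)/16² = -3648/125 kN·m
Load 3 — applied couple M₀=-14 kN·m at a=32/3 m (b=L-a=16/3):
  R_A = 6M₀ab/L³ = 6·(-14)·(32/3)·(16/3)/16³ = -7/6 kN
  M_A = M₀b(2a-b)/L² = (-14)·(16/3)·(2·(32/3)-(16/3))/16² = -14/3 kN·m
  R_B = -6M₀ab/L³ = -6·(-14)·(32/3)·(16/3)/16³ = 7/6 kN
  M_B = M₀a(2b-a)/L² = (-14)·(32/3)·(2·(16/3)-(32/3))/16² = 0 kN·m
Load 4 — point force P=17 kN at a=4 m (b=L-a=12):
  R_A = Pb²(3a+b)/L³ = 17·12²·(3·4+12)/16³ = 459/32 kN
  M_A = Pab²/L² = 17·4·12²/16² = 153/4 kN·m
  R_B = Pa²(a+3b)/L³ = 17·4²·(4+3·12)/16³ = 85/32 kN
  M_B = -Pa²b/L² = -17·4²·12/16² = -51/4 kN·m
Superposition: R_A = 2192821/108000 kN, M_A = 820351/13500 kN·m, R_B = 939179/108000 kN, M_B = -454109/13500 kN·m

R_A = 2192821/108000 kN, M_A = 820351/13500 kN·m, R_B = 939179/108000 kN, M_B = -454109/13500 kN·m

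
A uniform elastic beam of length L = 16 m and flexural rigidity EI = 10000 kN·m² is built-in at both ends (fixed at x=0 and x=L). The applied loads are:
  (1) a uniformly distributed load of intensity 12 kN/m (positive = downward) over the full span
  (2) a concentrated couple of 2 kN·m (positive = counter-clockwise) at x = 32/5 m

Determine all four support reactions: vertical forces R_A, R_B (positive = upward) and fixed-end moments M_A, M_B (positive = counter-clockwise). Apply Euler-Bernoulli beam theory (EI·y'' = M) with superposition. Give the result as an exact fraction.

Load 1 — uniform load w=12 kN/m over full span:
  R_A = wL/2 = 12·16/2 = 96 kN
  M_A = wL²/12 = 12·16²/12 = 256 kN·m
  R_B = wL/2 = 12·16/2 = 96 kN
  M_B = -wL²/12 = -12·16²/12 = -256 kN·m
Load 2 — applied couple M₀=2 kN·m at a=32/5 m (b=L-a=48/5):
  R_A = 6M₀ab/L³ = 6·2·(32/5)·(48/5)/16³ = 9/50 kN
  M_A = M₀b(2a-b)/L² = 2·(48/5)·(2·(32/5)-(48/5))/16² = 6/25 kN·m
  R_B = -6M₀ab/L³ = -6·2·(32/5)·(48/5)/16³ = -9/50 kN
  M_B = M₀a(2b-a)/L² = 2·(32/5)·(2·(48/5)-(32/5))/16² = 16/25 kN·m
Superposition: R_A = 4809/50 kN, M_A = 6406/25 kN·m, R_B = 4791/50 kN, M_B = -6384/25 kN·m

R_A = 4809/50 kN, M_A = 6406/25 kN·m, R_B = 4791/50 kN, M_B = -6384/25 kN·m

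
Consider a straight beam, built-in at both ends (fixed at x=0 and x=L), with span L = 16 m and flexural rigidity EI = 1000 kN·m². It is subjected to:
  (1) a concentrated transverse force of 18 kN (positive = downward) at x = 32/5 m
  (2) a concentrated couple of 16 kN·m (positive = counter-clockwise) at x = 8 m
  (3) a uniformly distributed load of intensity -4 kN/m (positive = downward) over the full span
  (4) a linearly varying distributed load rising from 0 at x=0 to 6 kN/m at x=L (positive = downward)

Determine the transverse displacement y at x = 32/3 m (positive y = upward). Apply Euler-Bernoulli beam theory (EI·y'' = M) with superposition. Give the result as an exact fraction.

y(32/3) = -403136/3796875 m

Load 1 — point force P=18 kN at a=32/5 m (b=L-a=48/5):
  y_1 = -Pa²(L-x)²(3bL-(3b+a)(L-x))/(6L³EI)  [x>a] = -18·(32/5)²·(16-(32/3))²·(3·(48/5)·16-(3·(48/5)+(32/5))·(16-(32/3)))/(6·16³·1000) = -32768/140625 m
Load 2 — applied couple M₀=16 kN·m at a=8 m (b=L-a=8):
  y_2 = (R_Ax³/6 - M_Ax²/2 - M₀(x-a)²/2)/EI  [x>a] with R_A=3/2, M_A=4 = ((3/2)·(32/3)³/6 - 4·(32/3)²/2 - 16·((32/3)-8)²/2)/1000 = 64/3375 m
Load 3 — uniform load w=-4 kN/m over full span:
  y_3 = -wx²(L-x)²/(24EI) = -(-4)·(32/3)²·(16-(32/3))²/(24·1000) = 16384/30375 m
Load 4 — triangular load w₀=6 kN/m (0→w₀ over full span):
  y_4 = -w₀x²(L-x)²(x+2L)/(120LEI) = -6·(32/3)²·(16-(32/3))²·((32/3)+2·16)/(120·16·1000) = -65536/151875 m
Superposition: y = Σ y_i = -403136/3796875 m ≈ -0.106176 m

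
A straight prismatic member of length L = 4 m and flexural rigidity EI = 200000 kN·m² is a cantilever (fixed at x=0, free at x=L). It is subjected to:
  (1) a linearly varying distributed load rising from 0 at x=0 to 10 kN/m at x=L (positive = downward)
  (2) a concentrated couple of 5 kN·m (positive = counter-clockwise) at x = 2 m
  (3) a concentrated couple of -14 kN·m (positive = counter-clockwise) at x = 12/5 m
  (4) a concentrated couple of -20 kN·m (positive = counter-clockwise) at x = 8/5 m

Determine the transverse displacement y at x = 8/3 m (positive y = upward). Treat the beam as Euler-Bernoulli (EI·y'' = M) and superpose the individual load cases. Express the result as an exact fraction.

Load 1 — triangular load w₀=10 kN/m (0→w₀ over full span):
  y_1 = (w₀Lx³/12-w₀L²x²/6-w₀x⁵/(120L))/EI = (10·4·(8/3)³/12-10·4²·(8/3)²/6-10·(8/3)⁵/(120·4))/200000 = -1472/2278125 m
Load 2 — applied couple M₀=5 kN·m at a=2 m (b=L-a=2):
  y_2 = M₀a(2x-a)/(2EI)  [x>a] = 5·2·(2·(8/3)-2)/(2·200000) = 1/12000 m
Load 3 — applied couple M₀=-14 kN·m at a=12/5 m (b=L-a=8/5):
  y_3 = M₀a(2x-a)/(2EI)  [x>a] = (-14)·(12/5)·(2·(8/3)-(12/5))/(2·200000) = -77/312500 m
Load 4 — applied couple M₀=-20 kN·m at a=8/5 m (b=L-a=12/5):
  y_4 = M₀a(2x-a)/(2EI)  [x>a] = (-20)·(8/5)·(2·(8/3)-(8/5))/(2·200000) = -14/46875 m
Superposition: y = Σ y_i = -2019109/1822500000 m ≈ -0.001108 m

y(8/3) = -2019109/1822500000 m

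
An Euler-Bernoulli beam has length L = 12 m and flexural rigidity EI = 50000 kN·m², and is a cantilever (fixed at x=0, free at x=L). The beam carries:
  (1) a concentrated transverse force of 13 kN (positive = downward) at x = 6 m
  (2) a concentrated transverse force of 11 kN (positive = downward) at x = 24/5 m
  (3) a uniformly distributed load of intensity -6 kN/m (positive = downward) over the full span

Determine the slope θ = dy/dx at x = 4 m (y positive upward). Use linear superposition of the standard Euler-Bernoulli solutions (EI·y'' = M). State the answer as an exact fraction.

Load 1 — point force P=13 kN at a=6 m (b=L-a=6):
  θ_1 = -Px(2a-x)/(2EI)  [x≤a] = -13·4·(2·6-4)/(2·50000) = -13/3125 rad
Load 2 — point force P=11 kN at a=24/5 m (b=L-a=36/5):
  θ_2 = -Px(2a-x)/(2EI)  [x≤a] = -11·4·(2·(24/5)-4)/(2·50000) = -77/31250 rad
Load 3 — uniform load w=-6 kN/m over full span:
  θ_3 = -wx(x²-3Lx+3L²)/(6EI) = -(-6)·4·(4²-3·12·4+3·12²)/(6·50000) = 76/3125 rad
Superposition: θ = Σ θ_i = 553/31250 rad ≈ 0.017696 rad

θ(4) = 553/31250 rad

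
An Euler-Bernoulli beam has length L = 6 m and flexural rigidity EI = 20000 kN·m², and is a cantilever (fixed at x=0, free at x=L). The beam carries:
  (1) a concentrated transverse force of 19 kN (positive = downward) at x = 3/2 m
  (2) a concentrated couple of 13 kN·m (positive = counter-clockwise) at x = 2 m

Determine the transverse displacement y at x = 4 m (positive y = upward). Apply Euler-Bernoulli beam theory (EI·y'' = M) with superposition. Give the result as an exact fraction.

Load 1 — point force P=19 kN at a=3/2 m (b=L-a=9/2):
  y_1 = -Pa²(3x-a)/(6EI)  [x>a] = -19·(3/2)²·(3·4-(3/2))/(6·20000) = -1197/320000 m
Load 2 — applied couple M₀=13 kN·m at a=2 m (b=L-a=4):
  y_2 = M₀a(2x-a)/(2EI)  [x>a] = 13·2·(2·4-2)/(2·20000) = 39/10000 m
Superposition: y = Σ y_i = 51/320000 m ≈ 0.000159 m

y(4) = 51/320000 m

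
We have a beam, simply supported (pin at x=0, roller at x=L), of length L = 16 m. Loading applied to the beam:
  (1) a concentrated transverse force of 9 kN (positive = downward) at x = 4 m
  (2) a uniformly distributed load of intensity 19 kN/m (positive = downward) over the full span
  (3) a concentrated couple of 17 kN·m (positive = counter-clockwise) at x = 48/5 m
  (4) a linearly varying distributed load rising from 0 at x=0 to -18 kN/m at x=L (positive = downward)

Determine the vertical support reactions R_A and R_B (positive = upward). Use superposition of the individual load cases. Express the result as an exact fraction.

R_A = 1789/16 kN, R_B = 915/16 kN

Load 1 — point force P=9 kN at a=4 m (b=L-a=12):
  R_A = Pb/L = 9·12/16 = 27/4 kN
  R_B = Pa/L = 9·4/16 = 9/4 kN
Load 2 — uniform load w=19 kN/m over full span:
  R_A = wL/2 = 19·16/2 = 152 kN
  R_B = wL/2 = 19·16/2 = 152 kN
Load 3 — applied couple M₀=17 kN·m at a=48/5 m (b=L-a=32/5):
  R_A = M₀/L = 17/16 kN
  R_B = -M₀/L = -17/16 kN
Load 4 — triangular load w₀=-18 kN/m (0→w₀ over full span):
  R_A = w₀L/6 = (-18)·16/6 = -48 kN
  R_B = w₀L/3 = (-18)·16/3 = -96 kN
Superposition: R_A = 1789/16 kN, R_B = 915/16 kN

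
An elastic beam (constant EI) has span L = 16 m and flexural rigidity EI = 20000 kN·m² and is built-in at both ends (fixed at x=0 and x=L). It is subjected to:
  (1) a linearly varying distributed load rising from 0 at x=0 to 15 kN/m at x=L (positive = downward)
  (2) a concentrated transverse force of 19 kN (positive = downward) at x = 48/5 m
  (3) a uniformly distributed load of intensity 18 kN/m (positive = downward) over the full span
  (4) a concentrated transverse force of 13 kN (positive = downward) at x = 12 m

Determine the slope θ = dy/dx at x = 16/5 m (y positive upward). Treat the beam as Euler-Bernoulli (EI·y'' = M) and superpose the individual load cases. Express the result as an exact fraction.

Load 1 — triangular load w₀=15 kN/m (0→w₀ over full span):
  θ_1 = -w₀(2x(L-x)(L-2x)(x+2L)+x²(L-x)²)/(120LEI) = -15·(2·(16/5)·(16-(16/5))·(16-2·(16/5))·((16/5)+2·16)+(16/5)²·(16-(16/5))²)/(120·16·20000) = -896/78125 rad
Load 2 — point force P=19 kN at a=48/5 m (b=L-a=32/5):
  θ_2 = -Pb²x(2aL-(3a+b)x)/(2L³EI)  [x≤a] = -19·(32/5)²·(16/5)·(2·(48/5)·16-(3·(48/5)+(32/5))·(16/5))/(2·16³·20000) = -5776/1953125 rad
Load 3 — uniform load w=18 kN/m over full span:
  θ_3 = -wx(L-x)(L-2x)/(12EI) = -18·(16/5)·(16-(16/5))·(16-2·(16/5))/(12·20000) = -2304/78125 rad
Load 4 — point force P=13 kN at a=12 m (b=L-a=4):
  θ_4 = -Pb²x(2aL-(3a+b)x)/(2L³EI)  [x≤a] = -13·4²·(16/5)·(2·12·16-(3·12+4)·(16/5))/(2·16³·20000) = -13/12500 rad
Superposition: θ = Σ θ_i = -351229/7812500 rad ≈ -0.044957 rad

θ(16/5) = -351229/7812500 rad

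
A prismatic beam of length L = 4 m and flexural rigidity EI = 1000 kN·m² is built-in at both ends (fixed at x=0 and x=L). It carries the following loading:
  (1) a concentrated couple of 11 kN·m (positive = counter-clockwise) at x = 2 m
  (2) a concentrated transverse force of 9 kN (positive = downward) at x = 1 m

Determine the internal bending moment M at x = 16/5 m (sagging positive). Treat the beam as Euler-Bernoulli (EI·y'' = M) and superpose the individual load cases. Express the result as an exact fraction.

Load 1 — applied couple M₀=11 kN·m at a=2 m (b=L-a=2):
  M_1 = R_Ax - M_A - M₀  [x>a] with R_A=33/8, M_A=11/4 = (33/8)·(16/5) - (11/4) - 11 = -11/20 kN·m
Load 2 — point force P=9 kN at a=1 m (b=L-a=3):
  M_2 = Pa²(a+3b)(L-x)/L³ - Pa²b/L²  [x>a] = 9·1²·(1+3·3)·(4-(16/5))/4³ - 9·1²·3/4² = -9/16 kN·m
Superposition: M = Σ M_i = -89/80 kN·m ≈ -1.112500 kN·m

M(16/5) = -89/80 kN·m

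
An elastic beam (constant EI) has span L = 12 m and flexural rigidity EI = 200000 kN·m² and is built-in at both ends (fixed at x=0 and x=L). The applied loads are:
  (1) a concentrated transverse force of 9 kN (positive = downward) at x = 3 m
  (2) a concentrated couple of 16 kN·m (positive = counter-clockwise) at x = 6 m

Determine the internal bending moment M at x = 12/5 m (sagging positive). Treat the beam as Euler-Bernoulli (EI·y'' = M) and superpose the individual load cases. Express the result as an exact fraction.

Load 1 — point force P=9 kN at a=3 m (b=L-a=9):
  M_1 = Pb²(3a+b)x/L³ - Pab²/L²  [x≤a] = 9·9²·(3·3+9)·(12/5)/12³ - 9·3·9²/12² = 243/80 kN·m
Load 2 — applied couple M₀=16 kN·m at a=6 m (b=L-a=6):
  M_2 = R_Ax - M_A  [x≤a] with R_A=2, M_A=4 = 2·(12/5) - 4 = 4/5 kN·m
Superposition: M = Σ M_i = 307/80 kN·m ≈ 3.837500 kN·m

M(12/5) = 307/80 kN·m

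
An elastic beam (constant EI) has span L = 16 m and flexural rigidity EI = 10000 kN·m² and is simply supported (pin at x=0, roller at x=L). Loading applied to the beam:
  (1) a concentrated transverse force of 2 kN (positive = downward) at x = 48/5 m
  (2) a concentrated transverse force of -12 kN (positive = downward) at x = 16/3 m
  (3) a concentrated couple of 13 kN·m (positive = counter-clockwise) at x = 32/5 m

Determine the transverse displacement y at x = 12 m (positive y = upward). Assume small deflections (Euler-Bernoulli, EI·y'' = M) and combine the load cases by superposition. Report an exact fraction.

Load 1 — point force P=2 kN at a=48/5 m (b=L-a=32/5):
  y_1 = -Pa(L-x)(2Lx-a²-x²)/(6LEI)  [x>a] = -2·(48/5)·(16-12)·(2·16·12-(48/5)²-12²)/(6·16·10000) = -924/78125 m
Load 2 — point force P=-12 kN at a=16/3 m (b=L-a=32/3):
  y_2 = -Pa(L-x)(2Lx-a²-x²)/(6LEI)  [x>a] = -(-12)·(16/3)·(16-12)·(2·16·12-(16/3)²-12²)/(6·16·10000) = 952/16875 m
Load 3 — applied couple M₀=13 kN·m at a=32/5 m (b=L-a=48/5):
  y_3 = (M₀x³/(6L)-M₀(x-a)²/2+C₁x)/EI  [x>a] with C₁=M₀(3b²-L²)/(6L)=208/75 = (13·12³/(6·16)-13·(12-(32/5))²/2+(208/75)·12)/10000 = 793/125000 m
Superposition: y = Σ y_i = 859471/16875000 m ≈ 0.050932 m

y(12) = 859471/16875000 m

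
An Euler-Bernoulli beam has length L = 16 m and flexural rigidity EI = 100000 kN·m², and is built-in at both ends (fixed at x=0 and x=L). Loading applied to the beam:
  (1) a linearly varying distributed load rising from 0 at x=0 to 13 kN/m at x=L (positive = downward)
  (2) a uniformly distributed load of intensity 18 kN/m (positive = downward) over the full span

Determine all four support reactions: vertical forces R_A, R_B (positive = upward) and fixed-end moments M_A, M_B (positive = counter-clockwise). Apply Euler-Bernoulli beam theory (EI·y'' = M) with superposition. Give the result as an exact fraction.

Load 1 — triangular load w₀=13 kN/m (0→w₀ over full span):
  R_A = 3w₀L/20 = 3·13·16/20 = 156/5 kN
  M_A = w₀L²/30 = 13·16²/30 = 1664/15 kN·m
  R_B = 7w₀L/20 = 7·13·16/20 = 364/5 kN
  M_B = -w₀L²/20 = -13·16²/20 = -832/5 kN·m
Load 2 — uniform load w=18 kN/m over full span:
  R_A = wL/2 = 18·16/2 = 144 kN
  M_A = wL²/12 = 18·16²/12 = 384 kN·m
  R_B = wL/2 = 18·16/2 = 144 kN
  M_B = -wL²/12 = -18·16²/12 = -384 kN·m
Superposition: R_A = 876/5 kN, M_A = 7424/15 kN·m, R_B = 1084/5 kN, M_B = -2752/5 kN·m

R_A = 876/5 kN, M_A = 7424/15 kN·m, R_B = 1084/5 kN, M_B = -2752/5 kN·m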